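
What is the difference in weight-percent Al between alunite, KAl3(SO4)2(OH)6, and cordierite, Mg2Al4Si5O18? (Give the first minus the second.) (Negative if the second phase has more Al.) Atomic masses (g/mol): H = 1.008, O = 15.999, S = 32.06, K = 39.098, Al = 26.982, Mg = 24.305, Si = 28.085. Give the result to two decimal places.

M(KAl3(SO4)2(OH)6) = 414.198 g/mol, so wt% Al = 80.946/414.198 × 100 = 19.54%.
M(Mg2Al4Si5O18) = 584.945 g/mol, so wt% Al = 107.928/584.945 × 100 = 18.45%.
19.54 − 18.45 = 1.09 pp.

1.09 percentage points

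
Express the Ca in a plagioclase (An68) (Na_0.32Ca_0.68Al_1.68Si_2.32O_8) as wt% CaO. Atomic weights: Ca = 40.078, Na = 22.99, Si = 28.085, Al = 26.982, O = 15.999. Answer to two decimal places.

13.96 wt%

Molar mass of Na_0.32Ca_0.68Al_1.68Si_2.32O_8 = 0.32×22.99 + 0.68×40.078 + 1.68×26.982 + 2.32×28.085 + 8×15.999 = 273.089 g/mol.
Each formula unit contains 0.68 Ca, equivalent to 0.68/1 = 0.6800 mol CaO.
M(CaO) = 1×40.078 + 1×15.999 = 56.077 g/mol.
Mass of CaO per formula unit = 0.6800 × 56.077 = 38.132 g.
CaO wt% = 38.132 / 273.089 × 100 = 13.96%.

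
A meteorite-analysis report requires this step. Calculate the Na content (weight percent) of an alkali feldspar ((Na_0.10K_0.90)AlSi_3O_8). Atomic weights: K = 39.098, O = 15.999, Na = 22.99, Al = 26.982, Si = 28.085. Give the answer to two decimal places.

M((Na_0.10K_0.90)AlSi_3O_8) = 276.716 g/mol.
Na contributes 0.10 × 22.99 = 2.299 g per mole.
2.299/276.716 = 0.0083 → 0.83%.

0.83 weight percent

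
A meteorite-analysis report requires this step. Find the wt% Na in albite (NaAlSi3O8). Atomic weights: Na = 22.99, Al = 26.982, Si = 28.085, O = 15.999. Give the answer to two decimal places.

8.77 mass %

Molar mass of NaAlSi3O8: 1×22.99 + 1×26.982 + 3×28.085 + 8×15.999 = 262.219 g/mol.
Mass of Na per formula unit: 1 × 22.99 = 22.990 g.
Weight fraction Na = 22.990 / 262.219 = 0.0877.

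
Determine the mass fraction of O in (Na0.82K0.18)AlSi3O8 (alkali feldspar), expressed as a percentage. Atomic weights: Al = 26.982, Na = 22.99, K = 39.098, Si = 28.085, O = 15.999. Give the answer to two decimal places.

48.28 mass %

M((Na0.82K0.18)AlSi3O8) = 265.118 g/mol.
O contributes 8 × 15.999 = 127.992 g per mole.
127.992/265.118 = 0.4828 → 48.28%.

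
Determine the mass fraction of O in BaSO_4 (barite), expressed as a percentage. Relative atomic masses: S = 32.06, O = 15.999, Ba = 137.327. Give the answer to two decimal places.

27.42 mass %

Formula mass = 1*137.327 + 1*32.06 + 4*15.999 = 233.383 g/mol, of which 63.996 g is O.
So O makes up 63.996/233.383 = 0.2742 of the mass, i.e. 27.42%.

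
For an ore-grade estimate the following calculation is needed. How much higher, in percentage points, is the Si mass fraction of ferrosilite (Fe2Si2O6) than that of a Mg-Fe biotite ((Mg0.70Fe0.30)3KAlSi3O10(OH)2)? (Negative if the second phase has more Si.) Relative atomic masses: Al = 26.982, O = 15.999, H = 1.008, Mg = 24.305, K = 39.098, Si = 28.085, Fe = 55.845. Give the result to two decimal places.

Si in Fe2Si2O6: molar mass 263.854 g/mol; 2×28.085 = 56.170 g → 21.29 wt%.
Si in (Mg0.70Fe0.30)3KAlSi3O10(OH)2: molar mass 445.640 g/mol; 3×28.085 = 84.255 g → 18.91 wt%.
Difference = 21.29 − 18.91 = 2.38 percentage points.

2.38 percentage points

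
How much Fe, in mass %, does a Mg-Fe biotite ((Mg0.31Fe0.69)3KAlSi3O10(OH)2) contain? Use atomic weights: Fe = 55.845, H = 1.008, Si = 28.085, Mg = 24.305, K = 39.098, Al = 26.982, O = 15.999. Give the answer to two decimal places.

23.96 mass %

Molar mass of (Mg0.31Fe0.69)3KAlSi3O10(OH)2: 0.93×24.305 + 2.07×55.845 + 1×39.098 + 1×26.982 + 3×28.085 + 12×15.999 + 2×1.008 = 482.542 g/mol.
Mass of Fe per formula unit: 2.07 × 55.845 = 115.599 g.
Weight fraction Fe = 115.599 / 482.542 = 0.2396.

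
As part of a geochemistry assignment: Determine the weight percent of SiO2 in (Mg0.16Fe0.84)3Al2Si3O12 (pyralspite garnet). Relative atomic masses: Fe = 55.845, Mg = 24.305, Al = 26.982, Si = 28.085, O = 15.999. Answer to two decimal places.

37.35 wt%

M((Mg0.16Fe0.84)3Al2Si3O12) = 482.603 g/mol; M(SiO2) = 60.083 g/mol.
Moles SiO2 per formula unit = 3 Si ÷ 1 = 3.0000.
SiO2 fraction = (3.0000 × 60.083) / 482.603 = 180.249/482.603 = 0.3735.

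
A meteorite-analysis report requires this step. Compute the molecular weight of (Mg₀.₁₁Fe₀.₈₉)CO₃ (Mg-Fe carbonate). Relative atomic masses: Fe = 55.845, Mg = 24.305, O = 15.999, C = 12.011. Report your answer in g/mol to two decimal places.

112.38 g/mol

The formula mass is the sum 0.11*24.305 + 0.89*55.845 + 1*12.011 + 3*15.999.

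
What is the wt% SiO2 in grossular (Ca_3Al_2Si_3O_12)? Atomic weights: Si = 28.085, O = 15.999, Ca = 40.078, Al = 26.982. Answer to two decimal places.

Molar mass of Ca_3Al_2Si_3O_12 = 3·40.078 + 2·26.982 + 3·28.085 + 12·15.999 = 450.441 g/mol.
Each formula unit contains 3 Si, equivalent to 3/1 = 3.0000 mol SiO2.
M(SiO2) = 1×28.085 + 2×15.999 = 60.083 g/mol.
Mass of SiO2 per formula unit = 3.0000 × 60.083 = 180.249 g.
SiO2 wt% = 180.249 / 450.441 × 100 = 40.02%.

40.02 wt%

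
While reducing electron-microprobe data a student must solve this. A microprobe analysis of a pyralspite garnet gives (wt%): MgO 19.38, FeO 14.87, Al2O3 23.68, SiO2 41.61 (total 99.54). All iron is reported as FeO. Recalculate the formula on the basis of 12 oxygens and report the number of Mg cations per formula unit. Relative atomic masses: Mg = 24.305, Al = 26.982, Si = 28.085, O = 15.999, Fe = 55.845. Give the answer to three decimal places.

2.083 Mg apfu

MgO: 19.38/40.304 = 0.48085 mol → 0.48085 mol Mg, 0.48085 mol O.
FeO: 14.87/71.844 = 0.20698 mol → 0.20698 mol Fe, 0.20698 mol O.
Al2O3: 23.68/101.961 = 0.23225 mol → 0.46450 mol Al, 0.69675 mol O.
SiO2: 41.61/60.083 = 0.69254 mol → 0.69254 mol Si, 1.38508 mol O.
Total oxygen = 2.76966 mol. Normalization factor = 12/2.76966 = 4.33266.
Mg per 12 O = 0.48085 × 4.33266 = 2.083.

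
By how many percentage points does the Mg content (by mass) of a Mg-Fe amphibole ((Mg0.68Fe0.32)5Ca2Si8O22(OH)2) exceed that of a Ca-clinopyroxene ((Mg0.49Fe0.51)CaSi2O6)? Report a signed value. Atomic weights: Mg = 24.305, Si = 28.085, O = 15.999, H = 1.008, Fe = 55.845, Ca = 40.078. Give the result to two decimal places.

First mineral: 82.637 g Mg in 862.817 g formula = 9.58 wt% Mg.
Second mineral: 11.909 g Mg in 232.632 g formula = 5.12 wt% Mg.
9.58% − 5.12% gives a difference of 4.46 percentage points.

4.46 percentage points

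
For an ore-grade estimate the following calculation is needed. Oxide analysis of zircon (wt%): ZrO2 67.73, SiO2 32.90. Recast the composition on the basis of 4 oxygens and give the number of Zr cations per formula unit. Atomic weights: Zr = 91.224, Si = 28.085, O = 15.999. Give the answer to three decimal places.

ZrO2 (M=123.222): mol = 0.54966; Zr = 0.54966, O = 1.09932.
SiO2 (M=60.083): mol = 0.54758; Si = 0.54758, O = 1.09516.
ΣO = 2.19448; factor = 4/ΣO = 1.82276.
Zr apfu = 0.54966 × 1.82276 = 1.002.

1.002 Zr apfu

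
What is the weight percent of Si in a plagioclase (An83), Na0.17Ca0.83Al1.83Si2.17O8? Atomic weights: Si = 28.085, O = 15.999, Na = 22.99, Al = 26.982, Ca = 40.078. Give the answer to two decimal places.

M(Na0.17Ca0.83Al1.83Si2.17O8) = 275.487 g/mol.
Si contributes 2.17 × 28.085 = 60.944 g per mole.
60.944/275.487 = 0.2212 → 22.12%.

22.12 weight percent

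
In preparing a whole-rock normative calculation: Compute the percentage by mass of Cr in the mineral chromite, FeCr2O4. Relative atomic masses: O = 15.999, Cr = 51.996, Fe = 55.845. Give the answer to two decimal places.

46.46 weight percent

M(FeCr2O4) = 223.833 g/mol.
Cr contributes 2 × 51.996 = 103.992 g per mole.
103.992/223.833 = 0.4646 → 46.46%.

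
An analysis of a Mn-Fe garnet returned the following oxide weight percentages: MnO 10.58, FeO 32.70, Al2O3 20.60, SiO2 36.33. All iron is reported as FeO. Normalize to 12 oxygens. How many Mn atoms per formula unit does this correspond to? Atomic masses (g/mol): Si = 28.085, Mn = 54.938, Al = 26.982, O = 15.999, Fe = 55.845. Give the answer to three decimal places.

MnO: 10.58/70.937 = 0.14915 mol → 0.14915 mol Mn, 0.14915 mol O.
FeO: 32.70/71.844 = 0.45515 mol → 0.45515 mol Fe, 0.45515 mol O.
Al2O3: 20.60/101.961 = 0.20204 mol → 0.40408 mol Al, 0.60612 mol O.
SiO2: 36.33/60.083 = 0.60466 mol → 0.60466 mol Si, 1.20932 mol O.
Total oxygen = 2.41974 mol. Normalization factor = 12/2.41974 = 4.95921.
Mn per 12 O = 0.14915 × 4.95921 = 0.740.

0.740 Mn apfu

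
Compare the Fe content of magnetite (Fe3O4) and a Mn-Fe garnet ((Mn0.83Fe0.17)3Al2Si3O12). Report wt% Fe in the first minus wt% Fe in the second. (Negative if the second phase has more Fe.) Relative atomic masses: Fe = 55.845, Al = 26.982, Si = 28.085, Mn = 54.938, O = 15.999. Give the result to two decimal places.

First mineral: 167.535 g Fe in 231.531 g formula = 72.36 wt% Fe.
Second mineral: 28.481 g Fe in 495.484 g formula = 5.75 wt% Fe.
72.36% − 5.75% gives a difference of 66.61 percentage points.

66.61 percentage points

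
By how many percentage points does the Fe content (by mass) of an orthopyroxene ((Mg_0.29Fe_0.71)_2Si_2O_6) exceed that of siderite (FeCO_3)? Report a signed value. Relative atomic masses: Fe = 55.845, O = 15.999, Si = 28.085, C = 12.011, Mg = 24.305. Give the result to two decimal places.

-15.91 percentage points

Fe in (Mg_0.29Fe_0.71)_2Si_2O_6: molar mass 245.561 g/mol; 1.42×55.845 = 79.300 g → 32.29 wt%.
Fe in FeCO_3: molar mass 115.853 g/mol; 1×55.845 = 55.845 g → 48.20 wt%.
Difference = 32.29 − 48.20 = -15.91 percentage points.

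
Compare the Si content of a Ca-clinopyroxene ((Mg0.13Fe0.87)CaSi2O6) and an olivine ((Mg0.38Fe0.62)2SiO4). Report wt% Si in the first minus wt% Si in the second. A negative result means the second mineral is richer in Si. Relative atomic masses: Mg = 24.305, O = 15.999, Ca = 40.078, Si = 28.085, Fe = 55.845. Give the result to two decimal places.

7.40 percentage points

Si in (Mg0.13Fe0.87)CaSi2O6: molar mass 243.987 g/mol; 2×28.085 = 56.170 g → 23.02 wt%.
Si in (Mg0.38Fe0.62)2SiO4: molar mass 179.801 g/mol; 1×28.085 = 28.085 g → 15.62 wt%.
Difference = 23.02 − 15.62 = 7.40 percentage points.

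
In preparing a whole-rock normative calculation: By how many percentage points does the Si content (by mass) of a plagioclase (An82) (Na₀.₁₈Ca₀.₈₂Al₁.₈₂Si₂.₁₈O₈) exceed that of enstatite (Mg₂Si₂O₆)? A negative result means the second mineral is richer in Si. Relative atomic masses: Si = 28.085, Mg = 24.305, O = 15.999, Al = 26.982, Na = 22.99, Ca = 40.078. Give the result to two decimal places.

First mineral: 61.225 g Si in 275.327 g formula = 22.24 wt% Si.
Second mineral: 56.170 g Si in 200.774 g formula = 27.98 wt% Si.
22.24% − 27.98% gives a difference of -5.74 percentage points.

-5.74 percentage points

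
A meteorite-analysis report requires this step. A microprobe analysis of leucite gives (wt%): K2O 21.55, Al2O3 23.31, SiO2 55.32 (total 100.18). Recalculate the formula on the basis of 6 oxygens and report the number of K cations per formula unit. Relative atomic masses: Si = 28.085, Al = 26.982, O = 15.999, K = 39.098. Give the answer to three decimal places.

21.55 wt% K2O ÷ 94.195 g/mol = 0.22878 mol, giving 0.45756 K and 0.22878 O.
23.31 wt% Al2O3 ÷ 101.961 g/mol = 0.22862 mol, giving 0.45724 Al and 0.68586 O.
55.32 wt% SiO2 ÷ 60.083 g/mol = 0.92073 mol, giving 0.92073 Si and 1.84146 O.
Oxygen sums to 2.75610; scaling by 6/2.75610 = 2.17699 puts the formula on 6 O.
K: 0.45756 × 2.17699 = 0.996 atoms per formula unit.

0.996 K apfu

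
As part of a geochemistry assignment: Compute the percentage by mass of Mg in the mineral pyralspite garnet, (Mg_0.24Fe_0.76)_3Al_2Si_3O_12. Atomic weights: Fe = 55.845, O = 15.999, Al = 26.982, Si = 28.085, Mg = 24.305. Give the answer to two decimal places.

3.68 weight percent

Formula mass = 0.72·24.305 + 2.28·55.845 + 2·26.982 + 3·28.085 + 12·15.999 = 475.033 g/mol, of which 17.500 g is Mg.
So Mg makes up 17.500/475.033 = 0.0368 of the mass, i.e. 3.68%.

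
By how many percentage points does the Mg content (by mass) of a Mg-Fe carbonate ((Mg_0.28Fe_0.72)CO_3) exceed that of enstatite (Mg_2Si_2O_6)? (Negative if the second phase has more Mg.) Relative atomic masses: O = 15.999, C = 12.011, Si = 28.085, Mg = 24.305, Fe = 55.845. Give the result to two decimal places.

-17.85 percentage points

First mineral: 6.805 g Mg in 107.022 g formula = 6.36 wt% Mg.
Second mineral: 48.610 g Mg in 200.774 g formula = 24.21 wt% Mg.
6.36% − 24.21% gives a difference of -17.85 percentage points.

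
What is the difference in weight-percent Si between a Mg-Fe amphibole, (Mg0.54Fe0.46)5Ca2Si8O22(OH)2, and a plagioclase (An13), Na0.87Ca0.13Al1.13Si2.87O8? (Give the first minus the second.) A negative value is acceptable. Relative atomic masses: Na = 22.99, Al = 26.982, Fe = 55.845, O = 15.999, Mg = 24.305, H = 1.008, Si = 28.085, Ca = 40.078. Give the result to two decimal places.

First mineral: 224.680 g Si in 884.895 g formula = 25.39 wt% Si.
Second mineral: 80.604 g Si in 264.297 g formula = 30.50 wt% Si.
25.39% − 30.50% gives a difference of -5.11 percentage points.

-5.11 percentage points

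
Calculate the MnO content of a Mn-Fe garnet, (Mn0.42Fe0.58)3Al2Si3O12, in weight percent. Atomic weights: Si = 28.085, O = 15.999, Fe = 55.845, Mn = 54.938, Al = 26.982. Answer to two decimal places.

18.00 wt%

Molar mass of (Mn0.42Fe0.58)3Al2Si3O12 = 1.26·54.938 + 1.74·55.845 + 2·26.982 + 3·28.085 + 12·15.999 = 496.599 g/mol.
Each formula unit contains 1.26 Mn, equivalent to 1.26/1 = 1.2600 mol MnO.
M(MnO) = 1×54.938 + 1×15.999 = 70.937 g/mol.
Mass of MnO per formula unit = 1.2600 × 70.937 = 89.381 g.
MnO wt% = 89.381 / 496.599 × 100 = 18.00%.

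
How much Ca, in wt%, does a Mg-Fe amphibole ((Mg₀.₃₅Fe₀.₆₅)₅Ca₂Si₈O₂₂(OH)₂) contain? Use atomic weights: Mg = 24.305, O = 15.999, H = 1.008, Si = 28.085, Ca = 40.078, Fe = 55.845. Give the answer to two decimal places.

M((Mg₀.₃₅Fe₀.₆₅)₅Ca₂Si₈O₂₂(OH)₂) = 914.858 g/mol.
Ca contributes 2 × 40.078 = 80.156 g per mole.
80.156/914.858 = 0.0876 → 8.76%.

8.76 wt%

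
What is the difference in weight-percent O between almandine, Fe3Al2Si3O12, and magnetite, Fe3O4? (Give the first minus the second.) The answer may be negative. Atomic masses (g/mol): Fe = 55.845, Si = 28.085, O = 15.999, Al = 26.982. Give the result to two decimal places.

O in Fe3Al2Si3O12: molar mass 497.742 g/mol; 12×15.999 = 191.988 g → 38.57 wt%.
O in Fe3O4: molar mass 231.531 g/mol; 4×15.999 = 63.996 g → 27.64 wt%.
Difference = 38.57 − 27.64 = 10.93 percentage points.

10.93 percentage points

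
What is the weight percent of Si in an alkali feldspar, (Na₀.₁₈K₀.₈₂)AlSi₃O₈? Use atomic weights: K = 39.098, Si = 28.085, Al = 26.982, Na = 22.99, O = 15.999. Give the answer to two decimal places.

30.59 wt%

Formula mass = 0.18*22.99 + 0.82*39.098 + 1*26.982 + 3*28.085 + 8*15.999 = 275.428 g/mol, of which 84.255 g is Si.
So Si makes up 84.255/275.428 = 0.3059 of the mass, i.e. 30.59%.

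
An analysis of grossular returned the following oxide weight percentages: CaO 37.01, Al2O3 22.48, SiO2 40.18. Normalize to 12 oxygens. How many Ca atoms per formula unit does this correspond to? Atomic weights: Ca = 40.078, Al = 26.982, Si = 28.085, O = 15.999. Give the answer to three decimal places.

CaO: 37.01/56.077 = 0.65999 mol → 0.65999 mol Ca, 0.65999 mol O.
Al2O3: 22.48/101.961 = 0.22048 mol → 0.44096 mol Al, 0.66144 mol O.
SiO2: 40.18/60.083 = 0.66874 mol → 0.66874 mol Si, 1.33748 mol O.
Total oxygen = 2.65891 mol. Normalization factor = 12/2.65891 = 4.51313.
Ca per 12 O = 0.65999 × 4.51313 = 2.979.

2.979 Ca apfu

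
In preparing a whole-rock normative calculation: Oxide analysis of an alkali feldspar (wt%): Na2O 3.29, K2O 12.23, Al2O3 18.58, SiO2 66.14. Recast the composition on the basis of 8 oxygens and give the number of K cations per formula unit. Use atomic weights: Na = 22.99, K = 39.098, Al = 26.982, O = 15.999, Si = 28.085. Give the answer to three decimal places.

0.709 K apfu

Na2O: 3.29/61.979 = 0.05308 mol → 0.10616 mol Na, 0.05308 mol O.
K2O: 12.23/94.195 = 0.12984 mol → 0.25968 mol K, 0.12984 mol O.
Al2O3: 18.58/101.961 = 0.18223 mol → 0.36446 mol Al, 0.54669 mol O.
SiO2: 66.14/60.083 = 1.10081 mol → 1.10081 mol Si, 2.20162 mol O.
Total oxygen = 2.93123 mol. Normalization factor = 8/2.93123 = 2.72923.
K per 8 O = 0.25968 × 2.72923 = 0.709.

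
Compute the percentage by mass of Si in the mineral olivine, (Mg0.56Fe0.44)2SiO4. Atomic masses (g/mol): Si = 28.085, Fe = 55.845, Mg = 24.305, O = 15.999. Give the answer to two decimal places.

16.67 mass %

Molar mass of (Mg0.56Fe0.44)2SiO4: 1.12*24.305 + 0.88*55.845 + 1*28.085 + 4*15.999 = 168.446 g/mol.
Mass of Si per formula unit: 1 × 28.085 = 28.085 g.
Weight fraction Si = 28.085 / 168.446 = 0.1667.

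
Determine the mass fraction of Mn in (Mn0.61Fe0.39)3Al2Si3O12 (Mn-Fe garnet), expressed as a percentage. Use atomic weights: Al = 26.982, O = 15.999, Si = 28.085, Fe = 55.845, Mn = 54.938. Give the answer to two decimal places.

20.27 wt%

Formula mass = 1.83*54.938 + 1.17*55.845 + 2*26.982 + 3*28.085 + 12*15.999 = 496.082 g/mol, of which 100.537 g is Mn.
So Mn makes up 100.537/496.082 = 0.2027 of the mass, i.e. 20.27%.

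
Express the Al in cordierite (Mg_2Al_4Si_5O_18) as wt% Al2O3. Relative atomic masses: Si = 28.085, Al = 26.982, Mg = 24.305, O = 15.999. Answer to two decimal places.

34.86 wt%

Formula mass = 584.945 g/mol.
4 Al → 2.0000 mol Al2O3 per formula unit; M(Al2O3) = 101.961, so Al2O3 mass = 203.922 g.
203.922/584.945 × 100 = 34.86 wt%.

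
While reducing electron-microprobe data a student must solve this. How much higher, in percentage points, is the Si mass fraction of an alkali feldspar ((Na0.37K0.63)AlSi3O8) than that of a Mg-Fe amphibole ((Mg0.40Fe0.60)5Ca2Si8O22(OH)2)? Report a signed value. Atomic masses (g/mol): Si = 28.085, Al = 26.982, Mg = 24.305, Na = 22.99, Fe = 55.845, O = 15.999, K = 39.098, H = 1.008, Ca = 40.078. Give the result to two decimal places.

Si in (Na0.37K0.63)AlSi3O8: molar mass 272.367 g/mol; 3×28.085 = 84.255 g → 30.93 wt%.
Si in (Mg0.40Fe0.60)5Ca2Si8O22(OH)2: molar mass 906.973 g/mol; 8×28.085 = 224.680 g → 24.77 wt%.
Difference = 30.93 − 24.77 = 6.16 percentage points.

6.16 percentage points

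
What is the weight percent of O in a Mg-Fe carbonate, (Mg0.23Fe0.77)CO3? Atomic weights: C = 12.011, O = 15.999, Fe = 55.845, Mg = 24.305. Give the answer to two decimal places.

44.20 mass %

Molar mass of (Mg0.23Fe0.77)CO3: 0.23*24.305 + 0.77*55.845 + 1*12.011 + 3*15.999 = 108.599 g/mol.
Mass of O per formula unit: 3 × 15.999 = 47.997 g.
Weight fraction O = 47.997 / 108.599 = 0.4420.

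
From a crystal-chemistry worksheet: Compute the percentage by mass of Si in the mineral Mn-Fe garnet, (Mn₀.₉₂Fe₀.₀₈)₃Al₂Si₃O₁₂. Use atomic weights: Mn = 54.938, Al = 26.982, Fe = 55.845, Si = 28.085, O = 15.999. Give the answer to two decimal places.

17.01 mass %

Formula mass = 2.76×54.938 + 0.24×55.845 + 2×26.982 + 3×28.085 + 12×15.999 = 495.239 g/mol, of which 84.255 g is Si.
So Si makes up 84.255/495.239 = 0.1701 of the mass, i.e. 17.01%.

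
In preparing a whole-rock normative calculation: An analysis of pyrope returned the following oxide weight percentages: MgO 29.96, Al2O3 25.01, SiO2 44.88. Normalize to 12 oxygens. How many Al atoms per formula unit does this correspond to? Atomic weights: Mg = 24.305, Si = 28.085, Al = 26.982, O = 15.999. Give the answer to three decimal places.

MgO: 29.96/40.304 = 0.74335 mol → 0.74335 mol Mg, 0.74335 mol O.
Al2O3: 25.01/101.961 = 0.24529 mol → 0.49058 mol Al, 0.73587 mol O.
SiO2: 44.88/60.083 = 0.74697 mol → 0.74697 mol Si, 1.49394 mol O.
Total oxygen = 2.97316 mol. Normalization factor = 12/2.97316 = 4.03611.
Al per 12 O = 0.49058 × 4.03611 = 1.980.

1.980 Al apfu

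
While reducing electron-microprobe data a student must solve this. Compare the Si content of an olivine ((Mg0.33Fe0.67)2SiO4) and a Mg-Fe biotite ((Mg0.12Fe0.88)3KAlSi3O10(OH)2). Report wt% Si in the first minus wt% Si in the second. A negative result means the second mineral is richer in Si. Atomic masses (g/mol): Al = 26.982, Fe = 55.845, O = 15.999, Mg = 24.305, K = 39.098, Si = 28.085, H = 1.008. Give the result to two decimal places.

Si in (Mg0.33Fe0.67)2SiO4: molar mass 182.955 g/mol; 1×28.085 = 28.085 g → 15.35 wt%.
Si in (Mg0.12Fe0.88)3KAlSi3O10(OH)2: molar mass 500.520 g/mol; 3×28.085 = 84.255 g → 16.83 wt%.
Difference = 15.35 − 16.83 = -1.48 percentage points.

-1.48 percentage points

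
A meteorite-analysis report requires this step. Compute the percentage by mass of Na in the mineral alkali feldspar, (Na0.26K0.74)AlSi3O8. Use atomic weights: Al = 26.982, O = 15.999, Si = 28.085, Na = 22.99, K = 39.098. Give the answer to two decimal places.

2.18 weight percent

Formula mass = 0.26*22.99 + 0.74*39.098 + 1*26.982 + 3*28.085 + 8*15.999 = 274.139 g/mol, of which 5.977 g is Na.
So Na makes up 5.977/274.139 = 0.0218 of the mass, i.e. 2.18%.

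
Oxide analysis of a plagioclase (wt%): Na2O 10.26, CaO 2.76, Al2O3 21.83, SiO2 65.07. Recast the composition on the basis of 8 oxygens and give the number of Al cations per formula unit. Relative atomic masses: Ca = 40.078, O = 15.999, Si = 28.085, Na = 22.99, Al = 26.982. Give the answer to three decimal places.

1.133 Al apfu

10.26 wt% Na2O ÷ 61.979 g/mol = 0.16554 mol, giving 0.33108 Na and 0.16554 O.
2.76 wt% CaO ÷ 56.077 g/mol = 0.04922 mol, giving 0.04922 Ca and 0.04922 O.
21.83 wt% Al2O3 ÷ 101.961 g/mol = 0.21410 mol, giving 0.42820 Al and 0.64230 O.
65.07 wt% SiO2 ÷ 60.083 g/mol = 1.08300 mol, giving 1.08300 Si and 2.16600 O.
Oxygen sums to 3.02306; scaling by 8/3.02306 = 2.64633 puts the formula on 8 O.
Al: 0.42820 × 2.64633 = 1.133 atoms per formula unit.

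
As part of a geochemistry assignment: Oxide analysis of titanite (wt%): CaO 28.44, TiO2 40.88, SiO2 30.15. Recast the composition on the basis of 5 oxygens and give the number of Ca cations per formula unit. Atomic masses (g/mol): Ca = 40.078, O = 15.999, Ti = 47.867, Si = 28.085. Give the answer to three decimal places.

28.44 wt% CaO ÷ 56.077 g/mol = 0.50716 mol, giving 0.50716 Ca and 0.50716 O.
40.88 wt% TiO2 ÷ 79.865 g/mol = 0.51186 mol, giving 0.51186 Ti and 1.02372 O.
30.15 wt% SiO2 ÷ 60.083 g/mol = 0.50181 mol, giving 0.50181 Si and 1.00362 O.
Oxygen sums to 2.53450; scaling by 5/2.53450 = 1.97278 puts the formula on 5 O.
Ca: 0.50716 × 1.97278 = 1.001 atoms per formula unit.

1.001 Ca apfu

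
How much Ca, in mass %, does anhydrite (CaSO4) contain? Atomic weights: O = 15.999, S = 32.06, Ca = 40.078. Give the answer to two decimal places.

M(CaSO4) = 136.134 g/mol.
Ca contributes 1 × 40.078 = 40.078 g per mole.
40.078/136.134 = 0.2944 → 29.44%.

29.44 mass %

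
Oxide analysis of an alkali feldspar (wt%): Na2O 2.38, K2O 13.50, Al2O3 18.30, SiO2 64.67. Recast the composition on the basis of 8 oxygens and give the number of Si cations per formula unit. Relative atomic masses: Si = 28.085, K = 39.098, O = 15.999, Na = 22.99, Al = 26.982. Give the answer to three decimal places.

2.997 Si apfu

2.38 wt% Na2O ÷ 61.979 g/mol = 0.03840 mol, giving 0.07680 Na and 0.03840 O.
13.50 wt% K2O ÷ 94.195 g/mol = 0.14332 mol, giving 0.28664 K and 0.14332 O.
18.30 wt% Al2O3 ÷ 101.961 g/mol = 0.17948 mol, giving 0.35896 Al and 0.53844 O.
64.67 wt% SiO2 ÷ 60.083 g/mol = 1.07634 mol, giving 1.07634 Si and 2.15268 O.
Oxygen sums to 2.87284; scaling by 8/2.87284 = 2.78470 puts the formula on 8 O.
Si: 1.07634 × 2.78470 = 2.997 atoms per formula unit.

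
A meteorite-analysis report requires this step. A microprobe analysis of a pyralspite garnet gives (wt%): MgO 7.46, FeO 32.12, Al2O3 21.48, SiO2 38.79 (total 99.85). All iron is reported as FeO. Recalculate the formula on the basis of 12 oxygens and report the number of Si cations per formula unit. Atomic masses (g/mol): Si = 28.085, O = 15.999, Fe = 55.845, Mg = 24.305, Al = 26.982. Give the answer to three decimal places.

7.46 wt% MgO ÷ 40.304 g/mol = 0.18509 mol, giving 0.18509 Mg and 0.18509 O.
32.12 wt% FeO ÷ 71.844 g/mol = 0.44708 mol, giving 0.44708 Fe and 0.44708 O.
21.48 wt% Al2O3 ÷ 101.961 g/mol = 0.21067 mol, giving 0.42134 Al and 0.63201 O.
38.79 wt% SiO2 ÷ 60.083 g/mol = 0.64561 mol, giving 0.64561 Si and 1.29122 O.
Oxygen sums to 2.55540; scaling by 12/2.55540 = 4.69594 puts the formula on 12 O.
Si: 0.64561 × 4.69594 = 3.032 atoms per formula unit.

3.032 Si apfu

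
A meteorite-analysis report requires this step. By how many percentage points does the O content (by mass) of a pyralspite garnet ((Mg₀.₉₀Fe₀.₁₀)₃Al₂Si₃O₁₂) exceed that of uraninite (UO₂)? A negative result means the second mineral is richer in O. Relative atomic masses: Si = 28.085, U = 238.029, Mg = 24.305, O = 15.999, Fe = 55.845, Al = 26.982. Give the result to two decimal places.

34.68 percentage points

O in (Mg₀.₉₀Fe₀.₁₀)₃Al₂Si₃O₁₂: molar mass 412.584 g/mol; 12×15.999 = 191.988 g → 46.53 wt%.
O in UO₂: molar mass 270.027 g/mol; 2×15.999 = 31.998 g → 11.85 wt%.
Difference = 46.53 − 11.85 = 34.68 percentage points.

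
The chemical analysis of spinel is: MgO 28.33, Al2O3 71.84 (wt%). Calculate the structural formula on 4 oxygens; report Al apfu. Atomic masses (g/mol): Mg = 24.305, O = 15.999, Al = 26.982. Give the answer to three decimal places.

2.001 Al apfu

MgO: 28.33/40.304 = 0.70291 mol → 0.70291 mol Mg, 0.70291 mol O.
Al2O3: 71.84/101.961 = 0.70458 mol → 1.40916 mol Al, 2.11374 mol O.
Total oxygen = 2.81665 mol. Normalization factor = 4/2.81665 = 1.42013.
Al per 4 O = 1.40916 × 1.42013 = 2.001.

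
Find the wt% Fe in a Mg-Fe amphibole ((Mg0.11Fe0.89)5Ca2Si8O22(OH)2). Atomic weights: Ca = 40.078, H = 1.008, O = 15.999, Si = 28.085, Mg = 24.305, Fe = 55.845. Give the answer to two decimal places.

26.08 weight percent

Formula mass = 0.55·24.305 + 4.45·55.845 + 2·40.078 + 8·28.085 + 24·15.999 + 2·1.008 = 952.706 g/mol, of which 248.510 g is Fe.
So Fe makes up 248.510/952.706 = 0.2608 of the mass, i.e. 26.08%.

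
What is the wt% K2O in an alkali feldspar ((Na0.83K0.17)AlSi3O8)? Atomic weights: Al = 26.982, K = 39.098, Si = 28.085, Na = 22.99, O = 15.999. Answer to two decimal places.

Molar mass of (Na0.83K0.17)AlSi3O8 = 0.83*22.99 + 0.17*39.098 + 1*26.982 + 3*28.085 + 8*15.999 = 264.957 g/mol.
Each formula unit contains 0.17 K, equivalent to 0.17/2 = 0.0850 mol K2O.
M(K2O) = 2×39.098 + 1×15.999 = 94.195 g/mol.
Mass of K2O per formula unit = 0.0850 × 94.195 = 8.007 g.
K2O wt% = 8.007 / 264.957 × 100 = 3.02%.

3.02 wt%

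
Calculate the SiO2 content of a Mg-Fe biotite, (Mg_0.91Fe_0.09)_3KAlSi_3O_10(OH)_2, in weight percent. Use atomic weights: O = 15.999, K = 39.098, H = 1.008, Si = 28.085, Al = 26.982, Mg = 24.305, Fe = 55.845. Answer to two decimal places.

42.33 wt%

M((Mg_0.91Fe_0.09)_3KAlSi_3O_10(OH)_2) = 425.770 g/mol; M(SiO2) = 60.083 g/mol.
Moles SiO2 per formula unit = 3 Si ÷ 1 = 3.0000.
SiO2 fraction = (3.0000 × 60.083) / 425.770 = 180.249/425.770 = 0.4233.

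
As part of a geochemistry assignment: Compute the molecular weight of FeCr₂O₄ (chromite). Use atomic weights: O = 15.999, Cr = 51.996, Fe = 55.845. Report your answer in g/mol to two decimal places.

223.83 g/mol

The formula mass is the sum 1×55.845 + 2×51.996 + 4×15.999.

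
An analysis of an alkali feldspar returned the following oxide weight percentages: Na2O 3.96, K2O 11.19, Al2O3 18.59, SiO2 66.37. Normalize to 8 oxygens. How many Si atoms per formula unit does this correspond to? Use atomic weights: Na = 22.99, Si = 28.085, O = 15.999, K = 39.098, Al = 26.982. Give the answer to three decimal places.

3.007 Si apfu

3.96 wt% Na2O ÷ 61.979 g/mol = 0.06389 mol, giving 0.12778 Na and 0.06389 O.
11.19 wt% K2O ÷ 94.195 g/mol = 0.11880 mol, giving 0.23760 K and 0.11880 O.
18.59 wt% Al2O3 ÷ 101.961 g/mol = 0.18232 mol, giving 0.36464 Al and 0.54696 O.
66.37 wt% SiO2 ÷ 60.083 g/mol = 1.10464 mol, giving 1.10464 Si and 2.20928 O.
Oxygen sums to 2.93893; scaling by 8/2.93893 = 2.72208 puts the formula on 8 O.
Si: 1.10464 × 2.72208 = 3.007 atoms per formula unit.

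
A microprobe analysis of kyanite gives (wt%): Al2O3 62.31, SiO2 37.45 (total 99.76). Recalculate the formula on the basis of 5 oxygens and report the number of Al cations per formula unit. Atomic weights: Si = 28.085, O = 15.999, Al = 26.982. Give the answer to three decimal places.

1.984 Al apfu

62.31 wt% Al2O3 ÷ 101.961 g/mol = 0.61112 mol, giving 1.22224 Al and 1.83336 O.
37.45 wt% SiO2 ÷ 60.083 g/mol = 0.62330 mol, giving 0.62330 Si and 1.24660 O.
Oxygen sums to 3.07996; scaling by 5/3.07996 = 1.62340 puts the formula on 5 O.
Al: 1.22224 × 1.62340 = 1.984 atoms per formula unit.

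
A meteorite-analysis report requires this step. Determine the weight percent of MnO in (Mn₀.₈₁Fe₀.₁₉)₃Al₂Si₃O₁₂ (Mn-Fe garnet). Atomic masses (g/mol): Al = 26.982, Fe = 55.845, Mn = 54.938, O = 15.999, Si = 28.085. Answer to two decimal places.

34.79 wt%

M((Mn₀.₈₁Fe₀.₁₉)₃Al₂Si₃O₁₂) = 495.538 g/mol; M(MnO) = 70.937 g/mol.
Moles MnO per formula unit = 2.43 Mn ÷ 1 = 2.4300.
MnO fraction = (2.4300 × 70.937) / 495.538 = 172.377/495.538 = 0.3479.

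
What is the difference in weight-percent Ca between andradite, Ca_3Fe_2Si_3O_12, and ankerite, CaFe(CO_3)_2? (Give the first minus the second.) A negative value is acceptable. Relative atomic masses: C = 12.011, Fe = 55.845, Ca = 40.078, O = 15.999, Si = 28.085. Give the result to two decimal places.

Ca in Ca_3Fe_2Si_3O_12: molar mass 508.167 g/mol; 3×40.078 = 120.234 g → 23.66 wt%.
Ca in CaFe(CO_3)_2: molar mass 215.939 g/mol; 1×40.078 = 40.078 g → 18.56 wt%.
Difference = 23.66 − 18.56 = 5.10 percentage points.

5.10 percentage points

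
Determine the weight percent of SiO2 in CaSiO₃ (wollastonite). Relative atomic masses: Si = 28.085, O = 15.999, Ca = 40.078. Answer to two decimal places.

Formula mass = 116.160 g/mol.
1 Si → 1.0000 mol SiO2 per formula unit; M(SiO2) = 60.083, so SiO2 mass = 60.083 g.
60.083/116.160 × 100 = 51.72 wt%.

51.72 wt%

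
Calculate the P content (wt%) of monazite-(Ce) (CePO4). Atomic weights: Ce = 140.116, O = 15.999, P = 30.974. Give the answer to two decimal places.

13.18 wt%

M(CePO4) = 235.086 g/mol.
P contributes 1 × 30.974 = 30.974 g per mole.
30.974/235.086 = 0.1318 → 13.18%.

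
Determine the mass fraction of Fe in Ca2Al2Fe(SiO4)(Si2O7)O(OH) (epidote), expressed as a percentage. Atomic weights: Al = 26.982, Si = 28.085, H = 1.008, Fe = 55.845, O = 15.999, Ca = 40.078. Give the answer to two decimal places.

M(Ca2Al2Fe(SiO4)(Si2O7)O(OH)) = 483.215 g/mol.
Fe contributes 1 × 55.845 = 55.845 g per mole.
55.845/483.215 = 0.1156 → 11.56%.

11.56 mass %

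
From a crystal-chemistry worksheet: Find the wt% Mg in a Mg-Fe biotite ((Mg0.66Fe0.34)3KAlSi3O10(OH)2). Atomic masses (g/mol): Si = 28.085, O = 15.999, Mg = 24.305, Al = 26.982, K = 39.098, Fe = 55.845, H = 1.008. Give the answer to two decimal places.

Formula mass = 1.98*24.305 + 1.02*55.845 + 1*39.098 + 1*26.982 + 3*28.085 + 12*15.999 + 2*1.008 = 449.425 g/mol, of which 48.124 g is Mg.
So Mg makes up 48.124/449.425 = 0.1071 of the mass, i.e. 10.71%.

10.71 weight percent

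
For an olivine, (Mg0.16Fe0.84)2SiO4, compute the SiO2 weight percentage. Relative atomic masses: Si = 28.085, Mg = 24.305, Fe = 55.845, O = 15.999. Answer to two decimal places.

Formula mass = 193.678 g/mol.
1 Si → 1.0000 mol SiO2 per formula unit; M(SiO2) = 60.083, so SiO2 mass = 60.083 g.
60.083/193.678 × 100 = 31.02 wt%.

31.02 wt%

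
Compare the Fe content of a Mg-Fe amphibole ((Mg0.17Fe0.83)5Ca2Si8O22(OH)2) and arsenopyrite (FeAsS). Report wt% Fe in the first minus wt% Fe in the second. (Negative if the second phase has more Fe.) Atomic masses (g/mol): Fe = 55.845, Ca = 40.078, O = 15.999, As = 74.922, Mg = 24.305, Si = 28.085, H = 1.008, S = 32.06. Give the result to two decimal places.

-9.73 percentage points

Fe in (Mg0.17Fe0.83)5Ca2Si8O22(OH)2: molar mass 943.244 g/mol; 4.15×55.845 = 231.757 g → 24.57 wt%.
Fe in FeAsS: molar mass 162.827 g/mol; 1×55.845 = 55.845 g → 34.30 wt%.
Difference = 24.57 − 34.30 = -9.73 percentage points.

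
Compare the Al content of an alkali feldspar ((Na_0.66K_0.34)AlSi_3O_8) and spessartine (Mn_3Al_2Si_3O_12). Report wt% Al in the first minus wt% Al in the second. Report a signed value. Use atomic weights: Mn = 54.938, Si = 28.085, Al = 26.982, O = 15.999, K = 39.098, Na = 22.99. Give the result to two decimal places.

M((Na_0.66K_0.34)AlSi_3O_8) = 267.696 g/mol, so wt% Al = 26.982/267.696 × 100 = 10.08%.
M(Mn_3Al_2Si_3O_12) = 495.021 g/mol, so wt% Al = 53.964/495.021 × 100 = 10.90%.
10.08 − 10.90 = -0.82 pp.

-0.82 percentage points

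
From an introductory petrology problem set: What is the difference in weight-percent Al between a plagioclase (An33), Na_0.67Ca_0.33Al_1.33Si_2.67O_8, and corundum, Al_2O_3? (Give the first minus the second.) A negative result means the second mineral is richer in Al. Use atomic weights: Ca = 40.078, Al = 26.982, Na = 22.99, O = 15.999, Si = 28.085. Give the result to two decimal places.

-39.51 percentage points

M(Na_0.67Ca_0.33Al_1.33Si_2.67O_8) = 267.494 g/mol, so wt% Al = 35.886/267.494 × 100 = 13.42%.
M(Al_2O_3) = 101.961 g/mol, so wt% Al = 53.964/101.961 × 100 = 52.93%.
13.42 − 52.93 = -39.51 pp.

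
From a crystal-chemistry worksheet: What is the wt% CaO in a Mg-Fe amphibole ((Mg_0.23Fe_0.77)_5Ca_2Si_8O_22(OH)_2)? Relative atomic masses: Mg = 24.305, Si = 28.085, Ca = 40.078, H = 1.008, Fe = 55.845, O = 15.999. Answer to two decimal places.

12.01 wt%

M((Mg_0.23Fe_0.77)_5Ca_2Si_8O_22(OH)_2) = 933.782 g/mol; M(CaO) = 56.077 g/mol.
Moles CaO per formula unit = 2 Ca ÷ 1 = 2.0000.
CaO fraction = (2.0000 × 56.077) / 933.782 = 112.154/933.782 = 0.1201.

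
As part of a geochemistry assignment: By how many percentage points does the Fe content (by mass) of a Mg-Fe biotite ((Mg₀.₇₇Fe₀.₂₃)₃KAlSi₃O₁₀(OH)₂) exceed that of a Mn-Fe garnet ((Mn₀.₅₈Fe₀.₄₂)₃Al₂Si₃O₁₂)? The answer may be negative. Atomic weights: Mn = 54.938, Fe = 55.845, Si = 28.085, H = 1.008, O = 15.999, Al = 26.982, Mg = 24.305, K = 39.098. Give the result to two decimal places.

First mineral: 38.533 g Fe in 439.017 g formula = 8.78 wt% Fe.
Second mineral: 70.365 g Fe in 496.164 g formula = 14.18 wt% Fe.
8.78% − 14.18% gives a difference of -5.40 percentage points.

-5.40 percentage points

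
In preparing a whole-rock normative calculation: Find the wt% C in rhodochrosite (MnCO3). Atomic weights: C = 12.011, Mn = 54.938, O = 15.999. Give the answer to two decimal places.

Molar mass of MnCO3: 1×54.938 + 1×12.011 + 3×15.999 = 114.946 g/mol.
Mass of C per formula unit: 1 × 12.011 = 12.011 g.
Weight fraction C = 12.011 / 114.946 = 0.1045.

10.45 wt%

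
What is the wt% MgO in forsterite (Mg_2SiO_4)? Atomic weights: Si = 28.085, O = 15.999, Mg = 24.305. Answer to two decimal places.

57.29 wt%

Formula mass = 140.691 g/mol.
2 Mg → 2.0000 mol MgO per formula unit; M(MgO) = 40.304, so MgO mass = 80.608 g.
80.608/140.691 × 100 = 57.29 wt%.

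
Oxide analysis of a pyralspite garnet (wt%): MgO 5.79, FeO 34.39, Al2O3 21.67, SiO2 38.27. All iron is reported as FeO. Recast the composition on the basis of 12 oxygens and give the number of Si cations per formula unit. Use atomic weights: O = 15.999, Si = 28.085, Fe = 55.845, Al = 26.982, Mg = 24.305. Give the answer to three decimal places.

3.017 Si apfu

MgO: 5.79/40.304 = 0.14366 mol → 0.14366 mol Mg, 0.14366 mol O.
FeO: 34.39/71.844 = 0.47868 mol → 0.47868 mol Fe, 0.47868 mol O.
Al2O3: 21.67/101.961 = 0.21253 mol → 0.42506 mol Al, 0.63759 mol O.
SiO2: 38.27/60.083 = 0.63695 mol → 0.63695 mol Si, 1.27390 mol O.
Total oxygen = 2.53383 mol. Normalization factor = 12/2.53383 = 4.73591.
Si per 12 O = 0.63695 × 4.73591 = 3.017.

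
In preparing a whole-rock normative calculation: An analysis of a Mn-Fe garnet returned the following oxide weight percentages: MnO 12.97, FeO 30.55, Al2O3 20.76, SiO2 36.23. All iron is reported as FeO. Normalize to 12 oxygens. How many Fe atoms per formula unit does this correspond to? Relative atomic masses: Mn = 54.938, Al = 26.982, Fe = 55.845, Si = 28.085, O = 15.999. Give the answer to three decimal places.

MnO: 12.97/70.937 = 0.18284 mol → 0.18284 mol Mn, 0.18284 mol O.
FeO: 30.55/71.844 = 0.42523 mol → 0.42523 mol Fe, 0.42523 mol O.
Al2O3: 20.76/101.961 = 0.20361 mol → 0.40722 mol Al, 0.61083 mol O.
SiO2: 36.23/60.083 = 0.60300 mol → 0.60300 mol Si, 1.20600 mol O.
Total oxygen = 2.42490 mol. Normalization factor = 12/2.42490 = 4.94866.
Fe per 12 O = 0.42523 × 4.94866 = 2.104.

2.104 Fe apfu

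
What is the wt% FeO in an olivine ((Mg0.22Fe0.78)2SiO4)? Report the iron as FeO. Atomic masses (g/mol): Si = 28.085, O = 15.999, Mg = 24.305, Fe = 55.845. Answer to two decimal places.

M((Mg0.22Fe0.78)2SiO4) = 189.893 g/mol; M(FeO) = 71.844 g/mol.
Moles FeO per formula unit = 1.56 Fe ÷ 1 = 1.5600.
FeO fraction = (1.5600 × 71.844) / 189.893 = 112.077/189.893 = 0.5902.

59.02 wt%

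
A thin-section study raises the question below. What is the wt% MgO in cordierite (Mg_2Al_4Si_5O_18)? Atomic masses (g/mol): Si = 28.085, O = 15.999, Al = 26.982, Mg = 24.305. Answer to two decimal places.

13.78 wt%

Formula mass = 584.945 g/mol.
2 Mg → 2.0000 mol MgO per formula unit; M(MgO) = 40.304, so MgO mass = 80.608 g.
80.608/584.945 × 100 = 13.78 wt%.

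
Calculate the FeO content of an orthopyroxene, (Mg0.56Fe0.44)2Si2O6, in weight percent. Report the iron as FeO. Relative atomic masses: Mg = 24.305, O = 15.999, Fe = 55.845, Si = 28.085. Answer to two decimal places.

Molar mass of (Mg0.56Fe0.44)2Si2O6 = 1.12×24.305 + 0.88×55.845 + 2×28.085 + 6×15.999 = 228.529 g/mol.
Each formula unit contains 0.88 Fe, equivalent to 0.88/1 = 0.8800 mol FeO.
M(FeO) = 1×55.845 + 1×15.999 = 71.844 g/mol.
Mass of FeO per formula unit = 0.8800 × 71.844 = 63.223 g.
FeO wt% = 63.223 / 228.529 × 100 = 27.67%.

27.67 wt%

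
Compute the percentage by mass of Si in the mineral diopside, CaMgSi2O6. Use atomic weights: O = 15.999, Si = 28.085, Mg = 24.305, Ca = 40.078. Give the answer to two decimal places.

M(CaMgSi2O6) = 216.547 g/mol.
Si contributes 2 × 28.085 = 56.170 g per mole.
56.170/216.547 = 0.2594 → 25.94%.

25.94 mass %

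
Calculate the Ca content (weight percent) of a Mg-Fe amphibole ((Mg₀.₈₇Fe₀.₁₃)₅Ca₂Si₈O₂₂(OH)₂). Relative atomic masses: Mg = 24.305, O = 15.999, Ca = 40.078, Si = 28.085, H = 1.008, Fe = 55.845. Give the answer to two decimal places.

Molar mass of (Mg₀.₈₇Fe₀.₁₃)₅Ca₂Si₈O₂₂(OH)₂: 4.35*24.305 + 0.65*55.845 + 2*40.078 + 8*28.085 + 24*15.999 + 2*1.008 = 832.854 g/mol.
Mass of Ca per formula unit: 2 × 40.078 = 80.156 g.
Weight fraction Ca = 80.156 / 832.854 = 0.0962.

9.62 weight percent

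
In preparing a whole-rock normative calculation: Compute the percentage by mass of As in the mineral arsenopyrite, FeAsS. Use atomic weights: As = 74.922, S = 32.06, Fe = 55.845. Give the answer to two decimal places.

46.01 weight percent

Formula mass = 1·55.845 + 1·74.922 + 1·32.06 = 162.827 g/mol, of which 74.922 g is As.
So As makes up 74.922/162.827 = 0.4601 of the mass, i.e. 46.01%.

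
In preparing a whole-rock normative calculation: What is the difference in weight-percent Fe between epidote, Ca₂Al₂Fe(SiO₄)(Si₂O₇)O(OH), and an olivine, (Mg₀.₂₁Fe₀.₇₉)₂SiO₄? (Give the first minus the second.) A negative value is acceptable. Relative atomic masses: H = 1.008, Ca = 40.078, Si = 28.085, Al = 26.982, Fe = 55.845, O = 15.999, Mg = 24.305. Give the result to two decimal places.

-34.75 percentage points

Fe in Ca₂Al₂Fe(SiO₄)(Si₂O₇)O(OH): molar mass 483.215 g/mol; 1×55.845 = 55.845 g → 11.56 wt%.
Fe in (Mg₀.₂₁Fe₀.₇₉)₂SiO₄: molar mass 190.524 g/mol; 1.58×55.845 = 88.235 g → 46.31 wt%.
Difference = 11.56 − 46.31 = -34.75 percentage points.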